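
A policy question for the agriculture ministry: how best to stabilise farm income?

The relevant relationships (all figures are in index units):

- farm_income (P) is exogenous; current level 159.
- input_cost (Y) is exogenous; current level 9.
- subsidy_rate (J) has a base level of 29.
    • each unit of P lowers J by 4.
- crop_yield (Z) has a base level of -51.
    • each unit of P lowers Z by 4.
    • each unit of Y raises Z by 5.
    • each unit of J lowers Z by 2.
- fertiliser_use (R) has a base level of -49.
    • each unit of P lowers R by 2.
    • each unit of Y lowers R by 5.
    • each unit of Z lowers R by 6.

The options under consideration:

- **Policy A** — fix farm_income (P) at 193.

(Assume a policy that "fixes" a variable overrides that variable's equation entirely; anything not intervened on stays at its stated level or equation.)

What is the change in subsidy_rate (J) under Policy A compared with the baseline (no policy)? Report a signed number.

-136

Baseline:
  P = 159
  J = 29 − 4·159 = -607
Policy A (P := 193):
  P = 193
  J = 29 − 4·193 = -743
Change in J: -743 − (-607) = -136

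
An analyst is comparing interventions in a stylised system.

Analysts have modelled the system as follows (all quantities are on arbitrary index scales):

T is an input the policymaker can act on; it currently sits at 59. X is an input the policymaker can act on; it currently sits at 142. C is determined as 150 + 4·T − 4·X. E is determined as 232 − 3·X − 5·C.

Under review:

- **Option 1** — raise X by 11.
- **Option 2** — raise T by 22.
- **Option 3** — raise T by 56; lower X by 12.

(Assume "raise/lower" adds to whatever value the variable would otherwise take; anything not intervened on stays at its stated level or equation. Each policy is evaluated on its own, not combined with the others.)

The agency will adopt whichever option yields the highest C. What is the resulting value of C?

90

Option 1 (X + 11):
  T = 59
  X = 142 + 11 = 153
  C = 150 + 4·59 − 4·153 = -226
Option 2 (T + 22):
  T = 59 + 22 = 81
  X = 142
  C = 150 + 4·81 − 4·142 = -94
Option 3 (T + 56, X − 12):
  T = 59 + 56 = 115
  X = 142 − 12 = 130
  C = 150 + 4·115 − 4·130 = 90
Comparing — Option 1: C=-226, Option 2: C=-94, Option 3: C=90. Highest is 90 (Option 3).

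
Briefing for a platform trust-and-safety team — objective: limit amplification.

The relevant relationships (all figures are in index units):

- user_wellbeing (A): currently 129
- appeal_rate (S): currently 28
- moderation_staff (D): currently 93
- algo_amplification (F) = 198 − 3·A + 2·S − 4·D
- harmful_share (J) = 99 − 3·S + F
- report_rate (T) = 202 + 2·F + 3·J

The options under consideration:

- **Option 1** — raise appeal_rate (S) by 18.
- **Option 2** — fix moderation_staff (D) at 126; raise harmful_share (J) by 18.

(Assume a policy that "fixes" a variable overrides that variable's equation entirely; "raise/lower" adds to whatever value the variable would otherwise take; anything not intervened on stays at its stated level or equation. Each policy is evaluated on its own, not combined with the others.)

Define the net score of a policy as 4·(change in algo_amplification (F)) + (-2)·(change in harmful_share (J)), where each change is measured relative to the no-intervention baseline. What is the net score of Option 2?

Baseline:
  A = 129
  S = 28
  D = 93
  F = 198 − 3·129 + 2·28 − 4·93 = -505
  J = 99 − 3·28 + (-505) = -490
Option 2 (D := 126, J + 18):
  A = 129
  S = 28
  D = 126
  F = 198 − 3·129 + 2·28 − 4·126 = -637
  J = 99 − 3·28 + (-637) (+18 from intervention) = -604
ΔF = -637 − (-505) = -132; ΔJ = -604 − (-490) = -114
Score = 4·(-132) + (-2)·(-114) = -300

-300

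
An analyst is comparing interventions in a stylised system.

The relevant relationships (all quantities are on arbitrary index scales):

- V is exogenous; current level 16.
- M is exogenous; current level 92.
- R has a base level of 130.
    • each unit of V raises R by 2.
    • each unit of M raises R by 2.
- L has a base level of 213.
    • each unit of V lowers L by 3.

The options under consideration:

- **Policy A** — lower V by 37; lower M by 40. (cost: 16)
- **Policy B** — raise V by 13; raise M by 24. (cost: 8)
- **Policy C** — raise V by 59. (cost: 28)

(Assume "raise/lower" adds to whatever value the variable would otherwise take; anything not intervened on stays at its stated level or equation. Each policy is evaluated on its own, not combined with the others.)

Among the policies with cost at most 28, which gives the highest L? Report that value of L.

276

Policy A (V − 37, M − 40):
  V = 16 − 37 = -21
  L = 213 − 3·(-21) = 276
Policy B (V + 13, M + 24):
  V = 16 + 13 = 29
  L = 213 − 3·29 = 126
Policy C (V + 59):
  V = 16 + 59 = 75
  L = 213 − 3·75 = -12
Comparing — Policy A: L=276, Policy B: L=126, Policy C: L=-12. Highest is 276 (Policy A).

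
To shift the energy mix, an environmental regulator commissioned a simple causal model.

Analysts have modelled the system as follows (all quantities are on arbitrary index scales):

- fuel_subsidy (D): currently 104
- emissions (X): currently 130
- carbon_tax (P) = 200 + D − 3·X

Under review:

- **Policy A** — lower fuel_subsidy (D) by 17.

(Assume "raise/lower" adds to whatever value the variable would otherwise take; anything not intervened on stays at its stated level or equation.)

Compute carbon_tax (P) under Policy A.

Policy A (D − 17):
  D = 104 − 17 = 87
  X = 130
  P = 200 + 87 − 3·130 = -103

-103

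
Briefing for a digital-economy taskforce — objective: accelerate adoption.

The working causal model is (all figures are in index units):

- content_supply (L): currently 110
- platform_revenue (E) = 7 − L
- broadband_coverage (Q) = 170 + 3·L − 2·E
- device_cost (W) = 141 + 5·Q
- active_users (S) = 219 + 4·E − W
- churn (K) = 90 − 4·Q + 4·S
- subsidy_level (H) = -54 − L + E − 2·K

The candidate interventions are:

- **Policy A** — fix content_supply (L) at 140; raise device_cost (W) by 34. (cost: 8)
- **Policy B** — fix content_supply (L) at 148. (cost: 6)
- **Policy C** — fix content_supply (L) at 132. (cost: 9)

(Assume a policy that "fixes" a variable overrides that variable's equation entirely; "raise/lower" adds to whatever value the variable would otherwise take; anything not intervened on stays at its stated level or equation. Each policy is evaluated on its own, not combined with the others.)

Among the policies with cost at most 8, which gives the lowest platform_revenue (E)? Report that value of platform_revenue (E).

-141

Policy A (L := 140, W + 34):
  L = 140
  E = 7 − 140 = -133
Policy B (L := 148):
  L = 148
  E = 7 − 148 = -141
Comparing — Policy A: E=-133, Policy B: E=-141. Lowest is -141 (Policy B).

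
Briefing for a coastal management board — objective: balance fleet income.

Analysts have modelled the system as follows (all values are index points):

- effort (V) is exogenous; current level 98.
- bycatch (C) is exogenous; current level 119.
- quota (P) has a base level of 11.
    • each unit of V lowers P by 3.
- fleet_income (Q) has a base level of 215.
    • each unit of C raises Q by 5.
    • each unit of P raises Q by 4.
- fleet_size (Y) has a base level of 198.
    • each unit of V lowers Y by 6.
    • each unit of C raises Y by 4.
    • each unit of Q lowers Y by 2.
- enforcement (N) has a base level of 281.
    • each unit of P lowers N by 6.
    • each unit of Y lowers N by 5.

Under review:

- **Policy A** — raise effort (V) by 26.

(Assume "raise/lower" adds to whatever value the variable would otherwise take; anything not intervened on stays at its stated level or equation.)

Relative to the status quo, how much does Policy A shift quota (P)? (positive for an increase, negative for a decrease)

Baseline:
  V = 98
  P = 11 − 3·98 = -283
Policy A (V + 26):
  V = 98 + 26 = 124
  P = 11 − 3·124 = -361
Change in P: -361 − (-283) = -78

-78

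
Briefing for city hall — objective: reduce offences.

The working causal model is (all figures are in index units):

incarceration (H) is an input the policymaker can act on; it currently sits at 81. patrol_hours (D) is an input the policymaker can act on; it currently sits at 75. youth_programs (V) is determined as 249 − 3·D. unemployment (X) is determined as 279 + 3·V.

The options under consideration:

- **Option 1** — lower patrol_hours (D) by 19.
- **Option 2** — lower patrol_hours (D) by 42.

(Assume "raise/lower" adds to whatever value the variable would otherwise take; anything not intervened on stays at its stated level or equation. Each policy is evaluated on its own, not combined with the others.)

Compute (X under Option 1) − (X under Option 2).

Option 1 (D − 19):
  D = 75 − 19 = 56
  V = 249 − 3·56 = 81
  X = 279 + 3·81 = 522
Option 2 (D − 42):
  D = 75 − 42 = 33
  V = 249 − 3·33 = 150
  X = 279 + 3·150 = 729
X: 522 − 729 = -207

-207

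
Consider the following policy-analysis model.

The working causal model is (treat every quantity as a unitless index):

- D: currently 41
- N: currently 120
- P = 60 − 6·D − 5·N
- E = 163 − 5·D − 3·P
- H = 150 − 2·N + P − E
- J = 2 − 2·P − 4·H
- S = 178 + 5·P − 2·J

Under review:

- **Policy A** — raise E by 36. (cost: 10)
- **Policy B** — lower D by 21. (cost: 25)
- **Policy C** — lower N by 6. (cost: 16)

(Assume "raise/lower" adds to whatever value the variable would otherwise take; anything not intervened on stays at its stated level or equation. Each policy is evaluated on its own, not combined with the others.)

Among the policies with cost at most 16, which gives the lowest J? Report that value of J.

13754

Policy A (E + 36):
  D = 41
  N = 120
  P = 60 − 6·41 − 5·120 = -786
  E = 163 − 5·41 − 3·(-786) (+36 from intervention) = 2352
  H = 150 − 2·120 + (-786) − 2352 = -3228
  J = 2 − 2·(-786) − 4·(-3228) = 14486
Policy C (N − 6):
  D = 41
  N = 120 − 6 = 114
  P = 60 − 6·41 − 5·114 = -756
  E = 163 − 5·41 − 3·(-756) = 2226
  H = 150 − 2·114 + (-756) − 2226 = -3060
  J = 2 − 2·(-756) − 4·(-3060) = 13754
Comparing — Policy A: J=14486, Policy C: J=13754. Lowest is 13754 (Policy C).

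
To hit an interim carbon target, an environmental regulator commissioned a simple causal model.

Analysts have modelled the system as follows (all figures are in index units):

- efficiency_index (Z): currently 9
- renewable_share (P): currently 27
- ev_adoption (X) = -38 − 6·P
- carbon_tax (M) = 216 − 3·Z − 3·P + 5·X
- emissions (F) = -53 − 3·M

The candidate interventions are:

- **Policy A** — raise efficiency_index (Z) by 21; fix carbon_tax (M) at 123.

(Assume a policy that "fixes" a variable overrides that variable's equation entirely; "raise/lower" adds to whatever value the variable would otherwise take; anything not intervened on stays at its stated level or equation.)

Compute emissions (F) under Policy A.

-422

Policy A (Z + 21, M := 123):
  Z = 9 + 21 = 30
  P = 27
  X = -38 − 6·27 = -200
  M = 123
  F = -53 − 3·123 = -422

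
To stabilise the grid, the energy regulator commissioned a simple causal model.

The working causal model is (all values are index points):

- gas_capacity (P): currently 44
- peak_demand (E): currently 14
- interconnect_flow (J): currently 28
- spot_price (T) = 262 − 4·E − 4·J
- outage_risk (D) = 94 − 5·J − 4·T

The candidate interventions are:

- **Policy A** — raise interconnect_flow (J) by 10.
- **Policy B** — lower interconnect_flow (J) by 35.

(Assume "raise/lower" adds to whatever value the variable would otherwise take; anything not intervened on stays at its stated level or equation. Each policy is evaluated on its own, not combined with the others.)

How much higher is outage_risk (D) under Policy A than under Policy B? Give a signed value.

Policy A (J + 10):
  E = 14
  J = 28 + 10 = 38
  T = 262 − 4·14 − 4·38 = 54
  D = 94 − 5·38 − 4·54 = -312
Policy B (J − 35):
  E = 14
  J = 28 − 35 = -7
  T = 262 − 4·14 − 4·(-7) = 234
  D = 94 − 5·(-7) − 4·234 = -807
D: -312 − (-807) = 495

495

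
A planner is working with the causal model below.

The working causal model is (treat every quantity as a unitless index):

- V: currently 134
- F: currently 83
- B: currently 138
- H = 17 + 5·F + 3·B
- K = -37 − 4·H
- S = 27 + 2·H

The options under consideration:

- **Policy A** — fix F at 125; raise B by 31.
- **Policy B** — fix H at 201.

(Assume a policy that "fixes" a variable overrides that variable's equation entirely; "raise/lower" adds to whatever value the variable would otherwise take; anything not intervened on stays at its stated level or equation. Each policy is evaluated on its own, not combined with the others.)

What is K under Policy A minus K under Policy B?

-3792

Policy A (F := 125, B + 31):
  F = 125
  B = 138 + 31 = 169
  H = 17 + 5·125 + 3·169 = 1149
  K = -37 − 4·1149 = -4633
Policy B (H := 201):
  F = 83
  B = 138
  H = 201
  K = -37 − 4·201 = -841
K: -4633 − (-841) = -3792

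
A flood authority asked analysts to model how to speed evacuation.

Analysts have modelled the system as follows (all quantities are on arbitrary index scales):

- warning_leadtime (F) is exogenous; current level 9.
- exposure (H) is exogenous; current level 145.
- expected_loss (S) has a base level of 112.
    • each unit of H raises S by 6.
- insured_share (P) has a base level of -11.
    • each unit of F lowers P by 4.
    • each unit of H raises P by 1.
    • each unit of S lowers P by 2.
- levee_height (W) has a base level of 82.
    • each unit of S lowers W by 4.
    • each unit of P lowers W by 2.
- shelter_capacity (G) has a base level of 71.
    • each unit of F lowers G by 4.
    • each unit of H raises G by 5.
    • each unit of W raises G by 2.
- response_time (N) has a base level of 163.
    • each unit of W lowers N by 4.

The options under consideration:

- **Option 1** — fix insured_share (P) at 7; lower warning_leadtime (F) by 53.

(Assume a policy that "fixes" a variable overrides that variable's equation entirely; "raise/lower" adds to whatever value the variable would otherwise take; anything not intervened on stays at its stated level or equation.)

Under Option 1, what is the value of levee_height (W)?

-3860

Option 1 (P := 7, F − 53):
  F = 9 − 53 = -44
  H = 145
  S = 112 + 6·145 = 982
  P = 7
  W = 82 − 4·982 − 2·7 = -3860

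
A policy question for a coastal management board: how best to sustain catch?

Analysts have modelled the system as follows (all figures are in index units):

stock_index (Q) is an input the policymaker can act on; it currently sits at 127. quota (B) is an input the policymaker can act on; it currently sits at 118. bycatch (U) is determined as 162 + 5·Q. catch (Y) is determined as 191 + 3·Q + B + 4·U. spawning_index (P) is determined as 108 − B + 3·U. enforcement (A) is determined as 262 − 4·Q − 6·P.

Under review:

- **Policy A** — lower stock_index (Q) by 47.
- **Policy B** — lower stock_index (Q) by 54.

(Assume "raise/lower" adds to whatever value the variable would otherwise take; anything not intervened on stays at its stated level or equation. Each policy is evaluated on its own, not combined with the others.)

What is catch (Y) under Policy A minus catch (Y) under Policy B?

Policy A (Q − 47):
  Q = 127 − 47 = 80
  B = 118
  U = 162 + 5·80 = 562
  Y = 191 + 3·80 + 118 + 4·562 = 2797
Policy B (Q − 54):
  Q = 127 − 54 = 73
  B = 118
  U = 162 + 5·73 = 527
  Y = 191 + 3·73 + 118 + 4·527 = 2636
Y: 2797 − 2636 = 161

161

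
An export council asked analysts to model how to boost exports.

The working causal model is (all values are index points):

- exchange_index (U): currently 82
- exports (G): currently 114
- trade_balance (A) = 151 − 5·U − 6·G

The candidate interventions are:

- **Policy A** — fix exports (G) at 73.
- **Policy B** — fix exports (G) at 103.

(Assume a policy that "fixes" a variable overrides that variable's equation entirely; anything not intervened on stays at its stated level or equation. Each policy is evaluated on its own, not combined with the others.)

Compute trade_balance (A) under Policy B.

-877

Policy B (G := 103):
  U = 82
  G = 103
  A = 151 − 5·82 − 6·103 = -877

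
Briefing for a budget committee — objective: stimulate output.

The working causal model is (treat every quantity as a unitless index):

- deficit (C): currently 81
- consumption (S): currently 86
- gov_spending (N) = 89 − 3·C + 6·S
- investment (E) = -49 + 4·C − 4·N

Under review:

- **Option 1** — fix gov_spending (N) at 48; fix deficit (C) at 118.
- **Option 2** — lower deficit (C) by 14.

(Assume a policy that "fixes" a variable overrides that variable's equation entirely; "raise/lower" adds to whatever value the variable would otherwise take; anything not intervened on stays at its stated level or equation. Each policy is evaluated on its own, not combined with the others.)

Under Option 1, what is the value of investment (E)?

Option 1 (N := 48, C := 118):
  C = 118
  S = 86
  N = 48
  E = -49 + 4·118 − 4·48 = 231

231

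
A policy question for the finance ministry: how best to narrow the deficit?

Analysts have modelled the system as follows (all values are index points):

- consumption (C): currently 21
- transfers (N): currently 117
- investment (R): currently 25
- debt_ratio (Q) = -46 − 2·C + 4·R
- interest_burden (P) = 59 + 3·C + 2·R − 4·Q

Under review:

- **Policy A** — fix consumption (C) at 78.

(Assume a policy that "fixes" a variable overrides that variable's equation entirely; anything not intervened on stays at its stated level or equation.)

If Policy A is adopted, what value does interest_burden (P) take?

Policy A (C := 78):
  C = 78
  R = 25
  Q = -46 − 2·78 + 4·25 = -102
  P = 59 + 3·78 + 2·25 − 4·(-102) = 751

751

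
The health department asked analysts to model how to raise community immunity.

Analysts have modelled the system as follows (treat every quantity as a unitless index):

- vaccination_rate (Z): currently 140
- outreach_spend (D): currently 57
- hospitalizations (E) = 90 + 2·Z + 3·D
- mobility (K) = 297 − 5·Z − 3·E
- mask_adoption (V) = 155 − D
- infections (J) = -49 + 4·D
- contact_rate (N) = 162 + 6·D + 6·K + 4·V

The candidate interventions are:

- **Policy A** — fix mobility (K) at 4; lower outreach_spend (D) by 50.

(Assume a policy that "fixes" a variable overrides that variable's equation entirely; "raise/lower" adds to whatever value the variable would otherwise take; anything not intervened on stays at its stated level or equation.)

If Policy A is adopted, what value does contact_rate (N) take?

Policy A (K := 4, D − 50):
  Z = 140
  D = 57 − 50 = 7
  E = 90 + 2·140 + 3·7 = 391
  K = 4
  V = 155 − 7 = 148
  N = 162 + 6·7 + 6·4 + 4·148 = 820

820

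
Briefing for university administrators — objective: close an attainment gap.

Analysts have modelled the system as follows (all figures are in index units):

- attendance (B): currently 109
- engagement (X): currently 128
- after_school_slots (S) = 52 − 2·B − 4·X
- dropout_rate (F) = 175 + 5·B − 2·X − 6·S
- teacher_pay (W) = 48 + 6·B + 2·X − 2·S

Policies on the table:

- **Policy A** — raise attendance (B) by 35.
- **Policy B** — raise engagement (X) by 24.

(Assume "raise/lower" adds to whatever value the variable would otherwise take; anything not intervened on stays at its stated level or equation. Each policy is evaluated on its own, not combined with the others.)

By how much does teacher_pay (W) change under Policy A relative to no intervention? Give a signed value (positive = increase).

Baseline:
  B = 109
  X = 128
  S = 52 − 2·109 − 4·128 = -678
  W = 48 + 6·109 + 2·128 − 2·(-678) = 2314
Policy A (B + 35):
  B = 109 + 35 = 144
  X = 128
  S = 52 − 2·144 − 4·128 = -748
  W = 48 + 6·144 + 2·128 − 2·(-748) = 2664
Change in W: 2664 − 2314 = 350

350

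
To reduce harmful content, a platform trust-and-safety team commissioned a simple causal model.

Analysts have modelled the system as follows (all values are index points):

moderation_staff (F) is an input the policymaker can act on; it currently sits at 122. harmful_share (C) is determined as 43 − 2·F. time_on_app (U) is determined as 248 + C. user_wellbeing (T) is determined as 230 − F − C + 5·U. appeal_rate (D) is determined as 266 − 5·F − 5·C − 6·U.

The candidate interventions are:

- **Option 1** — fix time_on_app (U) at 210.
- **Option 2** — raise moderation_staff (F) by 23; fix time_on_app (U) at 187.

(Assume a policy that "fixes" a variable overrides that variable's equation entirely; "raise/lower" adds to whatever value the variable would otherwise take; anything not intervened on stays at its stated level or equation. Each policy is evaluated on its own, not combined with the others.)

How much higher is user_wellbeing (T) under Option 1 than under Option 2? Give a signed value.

Option 1 (U := 210):
  F = 122
  C = 43 − 2·122 = -201
  U = 210
  T = 230 − 122 − (-201) + 5·210 = 1359
Option 2 (F + 23, U := 187):
  F = 122 + 23 = 145
  C = 43 − 2·145 = -247
  U = 187
  T = 230 − 145 − (-247) + 5·187 = 1267
T: 1359 − 1267 = 92

92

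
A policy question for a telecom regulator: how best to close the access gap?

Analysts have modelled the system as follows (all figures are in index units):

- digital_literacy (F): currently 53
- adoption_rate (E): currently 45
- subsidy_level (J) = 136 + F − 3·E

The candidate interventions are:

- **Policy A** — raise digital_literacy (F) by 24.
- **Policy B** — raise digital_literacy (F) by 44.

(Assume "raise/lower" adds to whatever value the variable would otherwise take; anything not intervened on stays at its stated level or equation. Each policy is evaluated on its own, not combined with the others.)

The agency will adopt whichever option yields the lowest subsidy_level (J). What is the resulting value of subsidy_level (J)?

78

Policy A (F + 24):
  F = 53 + 24 = 77
  E = 45
  J = 136 + 77 − 3·45 = 78
Policy B (F + 44):
  F = 53 + 44 = 97
  E = 45
  J = 136 + 97 − 3·45 = 98
Comparing — Policy A: J=78, Policy B: J=98. Lowest is 78 (Policy A).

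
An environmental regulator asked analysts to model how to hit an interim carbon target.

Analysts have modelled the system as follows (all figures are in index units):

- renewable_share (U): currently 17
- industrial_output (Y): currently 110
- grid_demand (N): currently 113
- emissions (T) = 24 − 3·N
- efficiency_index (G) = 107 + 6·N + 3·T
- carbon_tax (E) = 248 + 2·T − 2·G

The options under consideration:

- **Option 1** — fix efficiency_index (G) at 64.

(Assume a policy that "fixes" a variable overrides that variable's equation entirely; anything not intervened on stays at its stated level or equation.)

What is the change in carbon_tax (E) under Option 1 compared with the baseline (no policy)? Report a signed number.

-448

Baseline:
  N = 113
  T = 24 − 3·113 = -315
  G = 107 + 6·113 + 3·(-315) = -160
  E = 248 + 2·(-315) − 2·(-160) = -62
Option 1 (G := 64):
  N = 113
  T = 24 − 3·113 = -315
  G = 64
  E = 248 + 2·(-315) − 2·64 = -510
Change in E: -510 − (-62) = -448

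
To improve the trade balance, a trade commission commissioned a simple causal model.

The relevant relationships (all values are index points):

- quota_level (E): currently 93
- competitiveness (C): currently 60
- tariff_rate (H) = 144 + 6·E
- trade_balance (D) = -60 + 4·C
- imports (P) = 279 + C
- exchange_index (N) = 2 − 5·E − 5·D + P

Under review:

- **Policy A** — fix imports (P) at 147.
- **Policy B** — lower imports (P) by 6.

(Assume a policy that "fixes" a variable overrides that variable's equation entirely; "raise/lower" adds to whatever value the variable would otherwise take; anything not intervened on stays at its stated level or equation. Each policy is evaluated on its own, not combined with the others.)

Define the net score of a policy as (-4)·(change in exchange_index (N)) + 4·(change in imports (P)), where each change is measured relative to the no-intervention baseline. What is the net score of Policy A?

0

Baseline:
  E = 93
  C = 60
  D = -60 + 4·60 = 180
  P = 279 + 60 = 339
  N = 2 − 5·93 − 5·180 + 339 = -1024
Policy A (P := 147):
  E = 93
  C = 60
  D = -60 + 4·60 = 180
  P = 147
  N = 2 − 5·93 − 5·180 + 147 = -1216
ΔN = -1216 − (-1024) = -192; ΔP = 147 − 339 = -192
Score = (-4)·(-192) + 4·(-192) = 0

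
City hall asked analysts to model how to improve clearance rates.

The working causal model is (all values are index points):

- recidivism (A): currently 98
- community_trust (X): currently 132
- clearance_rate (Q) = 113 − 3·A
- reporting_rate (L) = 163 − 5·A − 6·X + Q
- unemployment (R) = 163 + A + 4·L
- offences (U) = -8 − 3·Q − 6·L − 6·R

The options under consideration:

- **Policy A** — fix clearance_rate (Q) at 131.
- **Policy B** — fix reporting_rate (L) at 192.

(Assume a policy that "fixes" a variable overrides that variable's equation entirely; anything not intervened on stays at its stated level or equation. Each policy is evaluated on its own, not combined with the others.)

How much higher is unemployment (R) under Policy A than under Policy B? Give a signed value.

Policy A (Q := 131):
  A = 98
  X = 132
  Q = 131
  L = 163 − 5·98 − 6·132 + 131 = -988
  R = 163 + 98 + 4·(-988) = -3691
Policy B (L := 192):
  A = 98
  X = 132
  Q = 113 − 3·98 = -181
  L = 192
  R = 163 + 98 + 4·192 = 1029
R: -3691 − 1029 = -4720

-4720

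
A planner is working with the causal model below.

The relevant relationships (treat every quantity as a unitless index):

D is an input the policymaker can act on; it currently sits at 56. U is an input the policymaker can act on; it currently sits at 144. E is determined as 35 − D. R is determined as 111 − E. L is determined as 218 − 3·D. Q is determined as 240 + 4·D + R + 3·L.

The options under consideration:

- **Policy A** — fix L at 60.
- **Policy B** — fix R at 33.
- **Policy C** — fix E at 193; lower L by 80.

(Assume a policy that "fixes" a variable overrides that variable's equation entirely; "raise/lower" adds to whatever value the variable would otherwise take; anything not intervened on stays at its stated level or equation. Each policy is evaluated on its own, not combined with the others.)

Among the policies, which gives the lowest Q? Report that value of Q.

292

Policy A (L := 60):
  D = 56
  E = 35 − 56 = -21
  R = 111 − (-21) = 132
  L = 60
  Q = 240 + 4·56 + 132 + 3·60 = 776
Policy B (R := 33):
  D = 56
  E = 35 − 56 = -21
  R = 33
  L = 218 − 3·56 = 50
  Q = 240 + 4·56 + 33 + 3·50 = 647
Policy C (E := 193, L − 80):
  D = 56
  E = 193
  R = 111 − 193 = -82
  L = 218 − 3·56 (−80 from intervention) = -30
  Q = 240 + 4·56 + (-82) + 3·(-30) = 292
Comparing — Policy A: Q=776, Policy B: Q=647, Policy C: Q=292. Lowest is 292 (Policy C).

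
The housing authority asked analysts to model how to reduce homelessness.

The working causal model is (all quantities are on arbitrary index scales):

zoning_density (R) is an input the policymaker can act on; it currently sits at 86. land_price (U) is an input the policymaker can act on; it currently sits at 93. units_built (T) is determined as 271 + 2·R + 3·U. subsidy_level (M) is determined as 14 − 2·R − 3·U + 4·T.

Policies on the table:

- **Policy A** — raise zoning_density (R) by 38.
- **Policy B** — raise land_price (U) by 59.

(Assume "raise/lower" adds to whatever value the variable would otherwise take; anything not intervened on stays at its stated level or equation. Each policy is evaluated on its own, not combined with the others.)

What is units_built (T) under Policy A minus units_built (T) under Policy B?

Policy A (R + 38):
  R = 86 + 38 = 124
  U = 93
  T = 271 + 2·124 + 3·93 = 798
Policy B (U + 59):
  R = 86
  U = 93 + 59 = 152
  T = 271 + 2·86 + 3·152 = 899
T: 798 − 899 = -101

-101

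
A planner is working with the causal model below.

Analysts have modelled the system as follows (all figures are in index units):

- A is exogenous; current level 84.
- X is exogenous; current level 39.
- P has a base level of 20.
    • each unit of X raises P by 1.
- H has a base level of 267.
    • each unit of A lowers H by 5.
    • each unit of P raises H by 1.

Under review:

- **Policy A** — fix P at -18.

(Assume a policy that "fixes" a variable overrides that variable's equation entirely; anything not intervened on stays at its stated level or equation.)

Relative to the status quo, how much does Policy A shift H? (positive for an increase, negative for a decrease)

-77

Baseline:
  A = 84
  X = 39
  P = 20 + 39 = 59
  H = 267 − 5·84 + 59 = -94
Policy A (P := -18):
  A = 84
  X = 39
  P = -18
  H = 267 − 5·84 + (-18) = -171
Change in H: -171 − (-94) = -77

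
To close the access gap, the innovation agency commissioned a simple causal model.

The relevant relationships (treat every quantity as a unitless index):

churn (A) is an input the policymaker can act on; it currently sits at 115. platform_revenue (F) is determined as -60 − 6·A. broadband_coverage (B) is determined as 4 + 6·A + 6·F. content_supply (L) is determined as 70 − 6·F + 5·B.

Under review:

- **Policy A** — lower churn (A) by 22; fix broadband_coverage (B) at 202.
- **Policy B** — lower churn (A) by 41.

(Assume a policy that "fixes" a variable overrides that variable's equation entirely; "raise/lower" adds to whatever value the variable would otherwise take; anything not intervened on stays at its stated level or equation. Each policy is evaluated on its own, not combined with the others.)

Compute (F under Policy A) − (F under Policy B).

-114

Policy A (A − 22, B := 202):
  A = 115 − 22 = 93
  F = -60 − 6·93 = -618
Policy B (A − 41):
  A = 115 − 41 = 74
  F = -60 − 6·74 = -504
F: -618 − (-504) = -114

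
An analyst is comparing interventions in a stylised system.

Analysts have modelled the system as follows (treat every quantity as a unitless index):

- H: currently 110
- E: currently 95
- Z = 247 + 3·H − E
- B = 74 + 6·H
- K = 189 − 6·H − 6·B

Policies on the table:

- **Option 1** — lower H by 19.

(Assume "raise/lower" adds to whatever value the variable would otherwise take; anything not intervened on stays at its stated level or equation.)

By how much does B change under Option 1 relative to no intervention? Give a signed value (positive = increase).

-114

Baseline:
  H = 110
  B = 74 + 6·110 = 734
Option 1 (H − 19):
  H = 110 − 19 = 91
  B = 74 + 6·91 = 620
Change in B: 620 − 734 = -114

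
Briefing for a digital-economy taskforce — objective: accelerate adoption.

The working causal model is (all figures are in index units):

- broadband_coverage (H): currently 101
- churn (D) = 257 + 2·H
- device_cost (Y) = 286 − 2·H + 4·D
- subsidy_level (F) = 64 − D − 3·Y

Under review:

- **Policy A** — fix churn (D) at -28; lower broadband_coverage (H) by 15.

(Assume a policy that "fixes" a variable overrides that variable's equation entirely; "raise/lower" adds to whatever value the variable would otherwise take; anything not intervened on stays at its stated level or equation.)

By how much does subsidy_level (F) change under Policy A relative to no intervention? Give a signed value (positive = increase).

6241

Baseline:
  H = 101
  D = 257 + 2·101 = 459
  Y = 286 − 2·101 + 4·459 = 1920
  F = 64 − 459 − 3·1920 = -6155
Policy A (D := -28, H − 15):
  H = 101 − 15 = 86
  D = -28
  Y = 286 − 2·86 + 4·(-28) = 2
  F = 64 − (-28) − 3·2 = 86
Change in F: 86 − (-6155) = 6241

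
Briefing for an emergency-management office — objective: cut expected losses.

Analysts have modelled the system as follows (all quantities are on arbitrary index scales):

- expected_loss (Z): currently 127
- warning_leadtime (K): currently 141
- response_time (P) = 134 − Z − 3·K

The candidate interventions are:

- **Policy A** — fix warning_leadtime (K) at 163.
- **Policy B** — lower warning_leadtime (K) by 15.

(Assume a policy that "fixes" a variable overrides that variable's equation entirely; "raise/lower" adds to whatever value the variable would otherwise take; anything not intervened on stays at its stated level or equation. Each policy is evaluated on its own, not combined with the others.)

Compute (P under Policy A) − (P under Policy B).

-111

Policy A (K := 163):
  Z = 127
  K = 163
  P = 134 − 127 − 3·163 = -482
Policy B (K − 15):
  Z = 127
  K = 141 − 15 = 126
  P = 134 − 127 − 3·126 = -371
P: -482 − (-371) = -111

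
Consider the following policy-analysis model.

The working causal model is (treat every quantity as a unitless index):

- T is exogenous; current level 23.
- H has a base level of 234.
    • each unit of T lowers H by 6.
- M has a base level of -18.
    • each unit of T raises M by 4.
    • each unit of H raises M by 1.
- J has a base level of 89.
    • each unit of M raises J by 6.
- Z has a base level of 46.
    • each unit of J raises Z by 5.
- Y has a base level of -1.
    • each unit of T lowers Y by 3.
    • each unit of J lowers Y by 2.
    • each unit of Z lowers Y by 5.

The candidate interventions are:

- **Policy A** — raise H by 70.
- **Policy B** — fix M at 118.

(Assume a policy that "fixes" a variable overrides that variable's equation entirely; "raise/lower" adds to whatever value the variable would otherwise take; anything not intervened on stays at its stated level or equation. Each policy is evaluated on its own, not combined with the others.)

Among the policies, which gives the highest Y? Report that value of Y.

-21819

Policy A (H + 70):
  T = 23
  H = 234 − 6·23 (+70 from intervention) = 166
  M = -18 + 4·23 + 166 = 240
  J = 89 + 6·240 = 1529
  Z = 46 + 5·1529 = 7691
  Y = -1 − 3·23 − 2·1529 − 5·7691 = -41583
Policy B (M := 118):
  T = 23
  H = 234 − 6·23 = 96
  M = 118
  J = 89 + 6·118 = 797
  Z = 46 + 5·797 = 4031
  Y = -1 − 3·23 − 2·797 − 5·4031 = -21819
Comparing — Policy A: Y=-41583, Policy B: Y=-21819. Highest is -21819 (Policy B).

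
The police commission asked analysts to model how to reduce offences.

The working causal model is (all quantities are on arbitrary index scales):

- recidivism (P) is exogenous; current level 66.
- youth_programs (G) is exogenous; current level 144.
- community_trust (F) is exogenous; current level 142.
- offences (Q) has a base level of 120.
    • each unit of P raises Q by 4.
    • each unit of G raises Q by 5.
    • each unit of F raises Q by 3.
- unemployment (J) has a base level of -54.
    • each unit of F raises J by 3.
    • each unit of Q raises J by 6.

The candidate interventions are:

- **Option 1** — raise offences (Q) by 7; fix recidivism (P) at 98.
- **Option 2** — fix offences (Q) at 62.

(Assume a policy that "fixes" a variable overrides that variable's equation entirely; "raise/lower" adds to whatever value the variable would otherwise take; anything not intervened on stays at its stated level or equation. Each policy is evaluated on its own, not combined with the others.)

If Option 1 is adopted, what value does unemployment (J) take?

10362

Option 1 (Q + 7, P := 98):
  P = 98
  G = 144
  F = 142
  Q = 120 + 4·98 + 5·144 + 3·142 (+7 from intervention) = 1665
  J = -54 + 3·142 + 6·1665 = 10362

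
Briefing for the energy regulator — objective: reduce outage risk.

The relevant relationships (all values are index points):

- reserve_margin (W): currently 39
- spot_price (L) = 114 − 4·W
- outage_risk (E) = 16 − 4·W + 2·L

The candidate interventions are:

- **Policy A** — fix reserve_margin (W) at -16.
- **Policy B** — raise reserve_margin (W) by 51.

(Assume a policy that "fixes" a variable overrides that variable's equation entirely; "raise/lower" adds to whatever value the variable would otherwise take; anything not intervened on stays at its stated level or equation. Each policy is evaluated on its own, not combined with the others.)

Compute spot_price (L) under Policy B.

-246

Policy B (W + 51):
  W = 39 + 51 = 90
  L = 114 − 4·90 = -246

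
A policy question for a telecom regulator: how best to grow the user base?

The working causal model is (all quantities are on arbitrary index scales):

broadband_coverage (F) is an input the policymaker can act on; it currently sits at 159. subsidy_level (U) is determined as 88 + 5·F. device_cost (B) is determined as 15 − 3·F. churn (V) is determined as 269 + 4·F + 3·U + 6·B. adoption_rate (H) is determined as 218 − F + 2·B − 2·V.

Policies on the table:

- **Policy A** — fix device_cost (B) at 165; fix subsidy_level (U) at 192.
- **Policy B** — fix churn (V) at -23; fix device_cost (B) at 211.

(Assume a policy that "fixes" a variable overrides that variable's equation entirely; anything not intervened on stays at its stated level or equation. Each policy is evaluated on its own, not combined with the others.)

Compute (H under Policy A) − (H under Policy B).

-5080

Policy A (B := 165, U := 192):
  F = 159
  U = 192
  B = 165
  V = 269 + 4·159 + 3·192 + 6·165 = 2471
  H = 218 − 159 + 2·165 − 2·2471 = -4553
Policy B (V := -23, B := 211):
  F = 159
  U = 88 + 5·159 = 883
  B = 211
  V = -23
  H = 218 − 159 + 2·211 − 2·(-23) = 527
H: -4553 − 527 = -5080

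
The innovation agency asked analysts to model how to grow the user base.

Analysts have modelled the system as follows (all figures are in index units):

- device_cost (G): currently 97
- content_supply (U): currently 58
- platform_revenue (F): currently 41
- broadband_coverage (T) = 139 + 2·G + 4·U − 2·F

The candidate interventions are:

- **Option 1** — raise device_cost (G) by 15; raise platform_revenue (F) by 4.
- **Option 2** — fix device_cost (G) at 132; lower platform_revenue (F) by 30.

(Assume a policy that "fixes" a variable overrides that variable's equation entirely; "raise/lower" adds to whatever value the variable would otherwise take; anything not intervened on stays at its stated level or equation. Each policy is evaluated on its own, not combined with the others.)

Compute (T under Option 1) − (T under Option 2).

-108

Option 1 (G + 15, F + 4):
  G = 97 + 15 = 112
  U = 58
  F = 41 + 4 = 45
  T = 139 + 2·112 + 4·58 − 2·45 = 505
Option 2 (G := 132, F − 30):
  G = 132
  U = 58
  F = 41 − 30 = 11
  T = 139 + 2·132 + 4·58 − 2·11 = 613
T: 505 − 613 = -108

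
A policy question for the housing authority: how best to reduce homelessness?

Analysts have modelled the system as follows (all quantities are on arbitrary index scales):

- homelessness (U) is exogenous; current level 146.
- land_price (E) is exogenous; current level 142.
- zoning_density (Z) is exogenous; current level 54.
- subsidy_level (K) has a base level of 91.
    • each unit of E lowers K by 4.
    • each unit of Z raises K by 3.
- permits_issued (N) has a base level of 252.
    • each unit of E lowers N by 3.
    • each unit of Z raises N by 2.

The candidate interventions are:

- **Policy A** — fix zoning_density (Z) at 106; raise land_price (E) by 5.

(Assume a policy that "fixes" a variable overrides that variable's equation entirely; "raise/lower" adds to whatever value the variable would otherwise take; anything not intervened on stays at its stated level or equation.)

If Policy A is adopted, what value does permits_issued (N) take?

23

Policy A (Z := 106, E + 5):
  E = 142 + 5 = 147
  Z = 106
  N = 252 − 3·147 + 2·106 = 23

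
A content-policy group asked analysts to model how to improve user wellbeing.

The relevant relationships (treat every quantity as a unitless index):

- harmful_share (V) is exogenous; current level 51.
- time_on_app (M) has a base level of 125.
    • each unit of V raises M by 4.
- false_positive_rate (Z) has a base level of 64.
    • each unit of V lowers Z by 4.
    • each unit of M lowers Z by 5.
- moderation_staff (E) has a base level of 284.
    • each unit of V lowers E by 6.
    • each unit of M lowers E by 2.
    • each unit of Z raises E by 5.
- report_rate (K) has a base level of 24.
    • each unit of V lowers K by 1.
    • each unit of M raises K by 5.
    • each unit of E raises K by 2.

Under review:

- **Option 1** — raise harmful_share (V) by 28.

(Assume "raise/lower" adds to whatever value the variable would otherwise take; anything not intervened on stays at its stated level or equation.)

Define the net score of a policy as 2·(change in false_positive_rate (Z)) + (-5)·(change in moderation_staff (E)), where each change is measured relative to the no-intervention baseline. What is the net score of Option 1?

17416

Baseline:
  V = 51
  M = 125 + 4·51 = 329
  Z = 64 − 4·51 − 5·329 = -1785
  E = 284 − 6·51 − 2·329 + 5·(-1785) = -9605
Option 1 (V + 28):
  V = 51 + 28 = 79
  M = 125 + 4·79 = 441
  Z = 64 − 4·79 − 5·441 = -2457
  E = 284 − 6·79 − 2·441 + 5·(-2457) = -13357
ΔZ = -2457 − (-1785) = -672; ΔE = -13357 − (-9605) = -3752
Score = 2·(-672) + (-5)·(-3752) = 17416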